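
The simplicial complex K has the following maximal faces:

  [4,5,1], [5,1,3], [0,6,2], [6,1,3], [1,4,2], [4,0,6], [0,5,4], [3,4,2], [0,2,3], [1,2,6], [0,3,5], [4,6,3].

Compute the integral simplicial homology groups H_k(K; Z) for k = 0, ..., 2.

Order the vertices as 0 < 1 < 2 < 3 < 4 < 5 < 6. Listing each simplex with vertices in this order, K has dimension 2 with simplices:

  0-simplices (7): [0], [1], [2], [3], [4], [5], [6]
  1-simplices (18): [0,2], [0,3], [0,4], [0,5], [0,6], [1,2], [1,3], [1,4], [1,5], [1,6], [2,3], [2,4], [2,6], [3,4], [3,5], [3,6], [4,5], [4,6]
  2-simplices (12): [0,2,3], [0,2,6], [0,3,5], [0,4,5], [0,4,6], [1,2,4], [1,2,6], [1,3,5], [1,3,6], [1,4,5], [2,3,4], [3,4,6]

so the chain groups are C_0 ≅ Z^7, C_1 ≅ Z^18, C_2 ≅ Z^12.

The boundary map ∂_1: C_1 → C_0 maps an edge to its endpoints' difference, ∂[p,q] = q − p.
The resulting 7×18 matrix has rank 6, and its Smith normal form has invariant factors (1,1,1,1,1,1).

∂_2: C_2 → C_1 acts by ∂[p,q,r] = [q,r] − [p,r] + [p,q]. For instance
  ∂[0,2,6] = [2,6] − [0,6] + [0,2],
  ∂[2,3,4] = [3,4] − [2,4] + [2,3].
This gives a 18×12 integer matrix of rank 12; reducing to Smith normal form yields diagonal entries (1,1,1,1,1,1,1,1,1,1,1,2).

Now H_k = ker ∂_k / im ∂_{k+1}, so:

  H_0: rank C_0 − rank ∂_1 = 7 − 6 = 1, and the invariant factors of ∂_1 are all 1, so H_0 = Z.
  H_1: rank ker ∂_1 − rank ∂_2 = (18 − 6) − 12 = 0, and ∂_2 has invariant factor 2 > 1, so H_1 = Z/2Z.
  H_2: rank ker ∂_2 − rank ∂_3 = (12 − 12) − 0 = 0, and there is no ∂_3, so H_2 = 0.

(K is a triangulation of the real projective plane RP^2.)

H_0 ≅ Z,  H_1 ≅ Z/2Z,  H_2 = 0.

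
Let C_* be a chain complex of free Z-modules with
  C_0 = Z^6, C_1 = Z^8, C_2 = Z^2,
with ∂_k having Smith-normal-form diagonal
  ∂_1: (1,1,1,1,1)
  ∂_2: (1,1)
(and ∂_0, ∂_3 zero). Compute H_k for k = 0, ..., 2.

H_0: b_0 = 6 − 0 − 5 = 1; torsion from ∂_1 factors > 1: none. So H_0 ≅ Z.
H_1: b_1 = 8 − 5 − 2 = 1; torsion from ∂_2 factors > 1: none. So H_1 ≅ Z.
H_2: b_2 = 2 − 2 − 0 = 0; torsion from ∂_3 factors > 1: none. So H_2 ≅ 0.

H_0 ≅ Z,  H_1 ≅ Z,  H_2 = 0.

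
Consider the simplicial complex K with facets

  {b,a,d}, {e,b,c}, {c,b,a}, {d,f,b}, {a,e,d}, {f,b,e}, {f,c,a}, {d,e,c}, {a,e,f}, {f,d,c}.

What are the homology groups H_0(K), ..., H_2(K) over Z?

H_0 = Z,  H_1 = Z/2Z,  H_2 = 0.

Take the total order a < b < c < d < e < f on the vertex set. Then K (dimension 2) consists of the simplices:

  0-simplices (6): a, b, c, d, e, f
  1-simplices (15): ab, ac, ad, ae, af, bc, bd, be, bf, cd, ce, cf, de, df, ef
  2-simplices (10): abc, abd, acf, ade, aef, bce, bdf, bef, cde, cdf

giving chain groups C_0 ≅ Z^6, C_1 ≅ Z^15, C_2 ≅ Z^10.

∂_1: C_1 → C_0 maps an edge to its endpoints' difference, ∂[p,q] = q − p. For instance
  ∂cd = d − c.
The 6×15 boundary matrix has rank 5 and Smith normal form diag(1,1,1,1,1).

Boundary ∂_2: C_2 → C_1 sends each 2-simplex [p,q,r] to [q,r] − [p,r] + [p,q]. For instance
  ∂abc = bc − ac + ab,
  ∂acf = cf − af + ac.
The resulting 15×10 matrix has rank 10, and its Smith normal form has invariant factors (1,1,1,1,1,1,1,1,1,2).

Reading off H_k = ker ∂_k / im ∂_{k+1}:

  H_0: rank C_0 − rank ∂_1 = 6 − 5 = 1, and the invariant factors of ∂_1 are all 1, so H_0 ≅ Z.
  H_1: rank ker ∂_1 − rank ∂_2 = (15 − 5) − 10 = 0, and ∂_2 has invariant factor 2 > 1, so H_1 ≅ Z/2Z.
  H_2: rank ker ∂_2 − rank ∂_3 = (10 − 10) − 0 = 0, and there is no ∂_3, so H_2 ≅ 0.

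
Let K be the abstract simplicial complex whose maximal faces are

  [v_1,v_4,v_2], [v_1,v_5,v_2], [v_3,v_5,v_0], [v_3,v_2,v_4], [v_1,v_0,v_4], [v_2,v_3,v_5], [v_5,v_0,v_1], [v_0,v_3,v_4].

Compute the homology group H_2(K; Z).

H_2 = Z.

We work with the vertex ordering v_0 < v_1 < v_2 < v_3 < v_4 < v_5. The simplices of K, each written with vertices in increasing order, are:

  0-simplices (6): [v_0], [v_1], [v_2], [v_3], [v_4], [v_5]
  1-simplices (12): [v_0,v_1], [v_0,v_3], [v_0,v_4], [v_0,v_5], [v_1,v_2], [v_1,v_4], [v_1,v_5], [v_2,v_3], [v_2,v_4], [v_2,v_5], [v_3,v_4], [v_3,v_5]
  2-simplices (8): [v_0,v_1,v_4], [v_0,v_1,v_5], [v_0,v_3,v_4], [v_0,v_3,v_5], [v_1,v_2,v_4], [v_1,v_2,v_5], [v_2,v_3,v_4], [v_2,v_3,v_5]

Hence C_0 ≅ Z^6, C_1 ≅ Z^12, C_2 ≅ Z^8.

The boundary map ∂_1: C_1 → C_0 sends each edge [p,q] (with p < q) to q − p. For instance
  ∂[v_3,v_4] = [v_4] − [v_3].
This gives a 6×12 integer matrix of rank 5; reducing to Smith normal form yields diagonal entries (1,1,1,1,1).

∂_2: C_2 → C_1 maps a triangle to the signed sum of its edges. For instance
  ∂[v_2,v_3,v_4] = [v_3,v_4] − [v_2,v_4] + [v_2,v_3],
  ∂[v_0,v_3,v_5] = [v_3,v_5] − [v_0,v_5] + [v_0,v_3].
The 12×8 boundary matrix has rank 7 and Smith normal form diag(1,1,1,1,1,1,1).

Now H_k = ker ∂_k / im ∂_{k+1}, so:

  H_2: rank ker ∂_2 − rank ∂_3 = (8 − 7) − 0 = 1, and there is no ∂_3, so H_2 = Z.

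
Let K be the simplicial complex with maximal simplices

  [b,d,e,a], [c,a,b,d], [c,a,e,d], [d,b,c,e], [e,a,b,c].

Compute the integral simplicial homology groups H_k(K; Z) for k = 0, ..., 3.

H_0 ≅ Z,  H_1 = 0,  H_2 = 0,  H_3 ≅ Z.

We work with the vertex ordering a < b < c < d < e. The simplices of K, each written with vertices in increasing order, are:

  0-simplices (5): a, b, c, d, e
  1-simplices (10): ab, ac, ad, ae, bc, bd, be, cd, ce, de
  2-simplices (10): abc, abd, abe, acd, ace, ade, bcd, bce, bde, cde
  3-simplices (5): abcd, abce, abde, acde, bcde

giving chain groups C_0 ≅ Z^5, C_1 ≅ Z^10, C_2 ≅ Z^10, C_3 ≅ Z^5.

∂_1: C_1 → C_0 maps an edge to its endpoints' difference, ∂[p,q] = q − p. For instance
  ∂ad = d − a.
The resulting 5×10 matrix has rank 4, and its Smith normal form has invariant factors (1,1,1,1).

∂_2: C_2 → C_1 maps a triangle to the signed sum of its edges. For instance
  ∂abd = bd − ad + ab,
  ∂abc = bc − ac + ab.
The 10×10 boundary matrix has rank 6 and Smith normal form diag(1,1,1,1,1,1).

Boundary ∂_3: C_3 → C_2 sends each 3-simplex σ to the alternating sum Σ_i (−1)^i (σ with its i-th vertex removed). For instance
  ∂abce = bce − ace + abe − abc,
  ∂abcd = bcd − acd + abd − abc.
The resulting 10×5 matrix has rank 4, and its Smith normal form has invariant factors (1,1,1,1).

From H_k ≅ ker(∂_k) / im(∂_{k+1}) we obtain:

  H_0: rank C_0 − rank ∂_1 = 5 − 4 = 1, and the invariant factors of ∂_1 are all 1, so H_0 = Z.
  H_1: rank ker ∂_1 − rank ∂_2 = (10 − 4) − 6 = 0, and the invariant factors of ∂_2 are all 1, so H_1 = 0.
  H_2: rank ker ∂_2 − rank ∂_3 = (10 − 6) − 4 = 0, and the invariant factors of ∂_3 are all 1, so H_2 = 0.
  H_3: rank ker ∂_3 − rank ∂_4 = (5 − 4) − 0 = 1, and there is no ∂_4, so H_3 = Z.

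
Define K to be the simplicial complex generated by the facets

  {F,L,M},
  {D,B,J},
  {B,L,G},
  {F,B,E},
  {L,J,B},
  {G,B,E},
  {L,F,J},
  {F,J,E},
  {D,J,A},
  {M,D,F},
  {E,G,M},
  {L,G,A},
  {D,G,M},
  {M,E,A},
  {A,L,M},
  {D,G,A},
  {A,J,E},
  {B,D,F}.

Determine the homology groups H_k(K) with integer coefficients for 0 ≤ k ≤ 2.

H_0 = Z,  H_1 = Z ⊕ Z/2,  H_2 = 0.

Order the vertices as A < B < D < E < F < G < J < L < M. Listing each simplex with vertices in this order, K has dimension 2 with simplices:

  0-simplices (9): A, B, D, E, F, G, J, L, M
  1-simplices (27): AD, AE, AG, AJ, AL, AM, BD, BE, BF, BG, BJ, BL, DF, DG, DJ, DM, EF, EG, EJ, EM, FJ, FL, FM, GL, GM, JL, LM
  2-simplices (18): ADG, ADJ, AEJ, AEM, AGL, ALM, BDF, BDJ, BEF, BEG, BGL, BJL, DFM, DGM, EFJ, EGM, FJL, FLM

Hence C_0 ≅ Z^9, C_1 ≅ Z^27, C_2 ≅ Z^18.

The boundary map ∂_1: C_1 → C_0 is given by ∂[p,q] = [q] − [p]. For instance
  ∂FL = L − F.
As a 9×27 matrix over Z this has rank 8, with invariant factors (1,1,1,1,1,1,1,1).

The boundary map ∂_2: C_2 → C_1 sends each 2-simplex [p,q,r] to [q,r] − [p,r] + [p,q]. For instance
  ∂ADJ = DJ − AJ + AD,
  ∂BDJ = DJ − BJ + BD.
The resulting 27×18 matrix has rank 18, and its Smith normal form has invariant factors (1,1,1,1,1,1,1,1,1,1,1,1,1,1,1,1,1,2).

From H_k ≅ ker(∂_k) / im(∂_{k+1}) we obtain:

  H_0: rank C_0 − rank ∂_1 = 9 − 8 = 1, and the invariant factors of ∂_1 are all 1, so H_0 ≅ Z.
  H_1: rank ker ∂_1 − rank ∂_2 = (27 − 8) − 18 = 1, and ∂_2 has invariant factor 2 > 1, so H_1 ≅ Z ⊕ Z/2.
  H_2: rank ker ∂_2 − rank ∂_3 = (18 − 18) − 0 = 0, and there is no ∂_3, so H_2 ≅ 0.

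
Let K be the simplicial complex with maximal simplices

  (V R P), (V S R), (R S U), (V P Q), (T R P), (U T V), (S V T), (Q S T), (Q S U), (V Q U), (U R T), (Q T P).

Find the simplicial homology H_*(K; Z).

We work with the vertex ordering P < Q < R < S < T < U < V. The simplices of K, each written with vertices in increasing order, are:

  0-simplices (7): P, Q, R, S, T, U, V
  1-simplices (18): PQ, PR, PT, PV, QS, QT, QU, QV, RS, RT, RU, RV, ST, SU, SV, TU, TV, UV
  2-simplices (12): PQT, PQV, PRT, PRV, QST, QSU, QUV, RSU, RSV, RTU, STV, TUV

giving chain groups C_0 ≅ Z^7, C_1 ≅ Z^18, C_2 ≅ Z^12.

The boundary map ∂_1: C_1 → C_0 sends each edge [p,q] (with p < q) to q − p.
The resulting 7×18 matrix has rank 6, and its Smith normal form has invariant factors (1,1,1,1,1,1).

The boundary map ∂_2: C_2 → C_1 maps a triangle to the signed sum of its edges. For instance
  ∂QST = ST − QT + QS,
  ∂TUV = UV − TV + TU.
The resulting 18×12 matrix has rank 12, and its Smith normal form has invariant factors (1,1,1,1,1,1,1,1,1,1,1,2).

Computing H_k = (kernel of ∂_k) / (image of ∂_{k+1}):

  H_0: rank C_0 − rank ∂_1 = 7 − 6 = 1, and the invariant factors of ∂_1 are all 1, so H_0 = Z.
  H_1: rank ker ∂_1 − rank ∂_2 = (18 − 6) − 12 = 0, and ∂_2 has invariant factor 2 > 1, so H_1 = Z/2Z.
  H_2: rank ker ∂_2 − rank ∂_3 = (12 − 12) − 0 = 0, and there is no ∂_3, so H_2 = 0.

As a check, the Euler characteristic is 7 − 18 + 12 = 1, which agrees with 1 − 0 + 0 = 1.

H_0 ≅ Z,  H_1 ≅ Z/2Z,  H_2 = 0.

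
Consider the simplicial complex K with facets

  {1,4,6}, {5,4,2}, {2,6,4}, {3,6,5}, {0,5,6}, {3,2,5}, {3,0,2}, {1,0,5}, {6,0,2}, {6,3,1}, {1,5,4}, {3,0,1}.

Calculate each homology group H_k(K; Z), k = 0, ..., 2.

Fix the vertex order 0 < 1 < 2 < 3 < 4 < 5 < 6 and write every simplex with vertices in increasing order. Then dim K = 2 and the simplices of K are:

  0-simplices (7): [0], [1], [2], [3], [4], [5], [6]
  1-simplices (18): [0,1], [0,2], [0,3], [0,5], [0,6], [1,3], [1,4], [1,5], [1,6], [2,3], [2,4], [2,5], [2,6], [3,5], [3,6], [4,5], [4,6], [5,6]
  2-simplices (12): [0,1,3], [0,1,5], [0,2,3], [0,2,6], [0,5,6], [1,3,6], [1,4,5], [1,4,6], [2,3,5], [2,4,5], [2,4,6], [3,5,6]

Hence C_0 ≅ Z^7, C_1 ≅ Z^18, C_2 ≅ Z^12.

The boundary map ∂_1: C_1 → C_0 sends each edge [p,q] (with p < q) to q − p. For instance
  ∂[1,3] = [3] − [1].
As a 7×18 matrix over Z this has rank 6, with invariant factors (1,1,1,1,1,1).

∂_2: C_2 → C_1 acts by ∂[p,q,r] = [q,r] − [p,r] + [p,q]. For instance
  ∂[2,4,6] = [4,6] − [2,6] + [2,4],
  ∂[2,3,5] = [3,5] − [2,5] + [2,3].
The 18×12 boundary matrix has rank 12 and Smith normal form diag(1,1,1,1,1,1,1,1,1,1,1,2).

Reading off H_k = ker ∂_k / im ∂_{k+1}:

  H_0: rank C_0 − rank ∂_1 = 7 − 6 = 1, and the invariant factors of ∂_1 are all 1, so H_0 = Z.
  H_1: rank ker ∂_1 − rank ∂_2 = (18 − 6) − 12 = 0, and ∂_2 has invariant factor 2 > 1, so H_1 = Z/2Z.
  H_2: rank ker ∂_2 − rank ∂_3 = (12 − 12) − 0 = 0, and there is no ∂_3, so H_2 = 0.

H_0 = Z,  H_1 = Z/2Z,  H_2 = 0.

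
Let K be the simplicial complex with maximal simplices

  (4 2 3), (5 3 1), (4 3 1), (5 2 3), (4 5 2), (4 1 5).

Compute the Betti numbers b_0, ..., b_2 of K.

b_0 = 1, b_1 = 0, b_2 = 1.

Order the vertices as 1 < 2 < 3 < 4 < 5. Listing each simplex with vertices in this order, K has dimension 2 with simplices:

  0-simplices (5): [1], [2], [3], [4], [5]
  1-simplices (9): [1,3], [1,4], [1,5], [2,3], [2,4], [2,5], [3,4], [3,5], [4,5]
  2-simplices (6): [1,3,4], [1,3,5], [1,4,5], [2,3,4], [2,3,5], [2,4,5]

giving chain groups C_0 ≅ Z^5, C_1 ≅ Z^9, C_2 ≅ Z^6.

∂_1: C_1 → C_0 is given by ∂[p,q] = [q] − [p].
The resulting 5×9 matrix has rank 4, and its Smith normal form has invariant factors (1,1,1,1).

∂_2: C_2 → C_1 acts by ∂[p,q,r] = [q,r] − [p,r] + [p,q]. For instance
  ∂[1,3,4] = [3,4] − [1,4] + [1,3],
  ∂[2,3,5] = [3,5] − [2,5] + [2,3].
The 9×6 boundary matrix has rank 5 and Smith normal form diag(1,1,1,1,1).

Computing H_k = (kernel of ∂_k) / (image of ∂_{k+1}):

  H_0: rank C_0 − rank ∂_1 = 5 − 4 = 1, and the invariant factors of ∂_1 are all 1, so H_0 = Z.
  H_1: rank ker ∂_1 − rank ∂_2 = (9 − 4) − 5 = 0, and the invariant factors of ∂_2 are all 1, so H_1 = 0.
  H_2: rank ker ∂_2 − rank ∂_3 = (6 − 5) − 0 = 1, and there is no ∂_3, so H_2 = Z.

As a check, the Euler characteristic is 5 − 9 + 6 = 2, which agrees with 1 − 0 + 1 = 2.

Hence the Betti numbers are b_0 = 1, b_1 = 0, b_2 = 1.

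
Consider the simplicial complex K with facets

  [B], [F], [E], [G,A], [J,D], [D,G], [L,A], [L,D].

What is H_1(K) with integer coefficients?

Order the vertices as A < B < D < E < F < G < J < L. Listing each simplex with vertices in this order, K has dimension 1 with simplices:

  0-simplices (8): A, B, D, E, F, G, J, L
  1-simplices (5): AG, AL, DG, DJ, DL

so the chain groups are C_0 ≅ Z^8, C_1 ≅ Z^5.

Boundary ∂_1: C_1 → C_0 is given by ∂[p,q] = [q] − [p].
As a 8×5 matrix over Z this has rank 4, with invariant factors (1,1,1,1).

From H_k ≅ ker(∂_k) / im(∂_{k+1}) we obtain:

  H_1: rank ker ∂_1 − rank ∂_2 = (5 − 4) − 0 = 1, and there is no ∂_2, so H_1 = Z.

H_1 ≅ Z.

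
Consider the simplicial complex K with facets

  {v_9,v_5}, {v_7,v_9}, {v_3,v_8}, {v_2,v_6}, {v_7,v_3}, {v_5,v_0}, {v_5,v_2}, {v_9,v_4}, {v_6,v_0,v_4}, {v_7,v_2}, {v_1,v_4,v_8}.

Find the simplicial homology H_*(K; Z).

H_0 ≅ Z,  H_1 ≅ Z^4,  H_2 = 0.

K has 10 vertices, 15 edges, 2 triangles.
rank ∂_0 = 0, rank ∂_1 = 9 ⇒ b_0 = 10 − 0 − 9 = 1; all invariant factors of ∂_1 are 1 so no torsion. So H_0 = Z.
rank ∂_1 = 9, rank ∂_2 = 2 ⇒ b_1 = 15 − 9 − 2 = 4; all invariant factors of ∂_2 are 1 so no torsion. So H_1 = Z^4.
rank ∂_2 = 2, rank ∂_3 = 0 ⇒ b_2 = 2 − 2 − 0 = 0. So H_2 = 0.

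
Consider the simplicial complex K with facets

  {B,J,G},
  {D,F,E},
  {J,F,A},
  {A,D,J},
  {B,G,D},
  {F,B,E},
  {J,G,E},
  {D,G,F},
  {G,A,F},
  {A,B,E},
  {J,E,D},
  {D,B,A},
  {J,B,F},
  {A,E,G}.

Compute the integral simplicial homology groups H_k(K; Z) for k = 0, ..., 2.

We work with the vertex ordering A < B < D < E < F < G < J. The simplices of K, each written with vertices in increasing order, are:

  0-simplices (7): A, B, D, E, F, G, J
  1-simplices (21): AB, AD, AE, AF, AG, AJ, BD, BE, BF, BG, BJ, DE, DF, DG, DJ, EF, EG, EJ, FG, FJ, GJ
  2-simplices (14): ABD, ABE, ADJ, AEG, AFG, AFJ, BDG, BEF, BFJ, BGJ, DEF, DEJ, DFG, EGJ

giving chain groups C_0 ≅ Z^7, C_1 ≅ Z^21, C_2 ≅ Z^14.

∂_1: C_1 → C_0 is given by ∂[p,q] = [q] − [p].
As a 7×21 matrix over Z this has rank 6, with invariant factors (1,1,1,1,1,1).

Boundary ∂_2: C_2 → C_1 sends each 2-simplex [p,q,r] to [q,r] − [p,r] + [p,q]. For instance
  ∂AFG = FG − AG + AF,
  ∂BEF = EF − BF + BE.
This gives a 21×14 integer matrix of rank 13; reducing to Smith normal form yields diagonal entries (1,1,1,1,1,1,1,1,1,1,1,1,1).

Computing H_k = (kernel of ∂_k) / (image of ∂_{k+1}):

  H_0: rank C_0 − rank ∂_1 = 7 − 6 = 1, and the invariant factors of ∂_1 are all 1, so H_0 = Z.
  H_1: rank ker ∂_1 − rank ∂_2 = (21 − 6) − 13 = 2, and the invariant factors of ∂_2 are all 1, so H_1 = Z^2.
  H_2: rank ker ∂_2 − rank ∂_3 = (14 − 13) − 0 = 1, and there is no ∂_3, so H_2 = Z.

(K is a triangulation of the torus T^2.)

H_0 = Z,  H_1 = Z^2,  H_2 = Z.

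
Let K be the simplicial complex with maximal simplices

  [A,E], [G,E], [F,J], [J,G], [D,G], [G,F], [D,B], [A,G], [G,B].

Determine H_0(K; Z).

H_0 ≅ Z.

K has 7 vertices, 9 edges.
rank ∂_0 = 0, rank ∂_1 = 6 ⇒ b_0 = 7 − 0 − 6 = 1; all invariant factors of ∂_1 are 1 so no torsion. So H_0 ≅ Z.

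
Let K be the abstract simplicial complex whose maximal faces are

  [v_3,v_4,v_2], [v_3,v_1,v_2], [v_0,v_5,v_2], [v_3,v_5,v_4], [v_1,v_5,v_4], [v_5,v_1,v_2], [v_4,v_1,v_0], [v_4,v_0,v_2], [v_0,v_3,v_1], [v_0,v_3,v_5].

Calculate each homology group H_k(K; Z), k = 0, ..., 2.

Take the total order v_0 < v_1 < v_2 < v_3 < v_4 < v_5 on the vertex set. Then K (dimension 2) consists of the simplices:

  0-simplices (6): [v_0], [v_1], [v_2], [v_3], [v_4], [v_5]
  1-simplices (15): (15 of them)
  2-simplices (10): [v_0,v_1,v_3], [v_0,v_1,v_4], [v_0,v_2,v_4], [v_0,v_2,v_5], [v_0,v_3,v_5], [v_1,v_2,v_3], [v_1,v_2,v_5], [v_1,v_4,v_5], [v_2,v_3,v_4], [v_3,v_4,v_5]

Hence C_0 ≅ Z^6, C_1 ≅ Z^15, C_2 ≅ Z^10.

The boundary map ∂_1: C_1 → C_0 is given by ∂[p,q] = [q] − [p]. For instance
  ∂[v_0,v_5] = [v_5] − [v_0].
As a 6×15 matrix over Z this has rank 5, with invariant factors (1,1,1,1,1).

∂_2: C_2 → C_1 acts by ∂[p,q,r] = [q,r] − [p,r] + [p,q]. For instance
  ∂[v_1,v_2,v_5] = [v_2,v_5] − [v_1,v_5] + [v_1,v_2],
  ∂[v_0,v_2,v_5] = [v_2,v_5] − [v_0,v_5] + [v_0,v_2].
The 15×10 boundary matrix has rank 10 and Smith normal form diag(1,1,1,1,1,1,1,1,1,2).

Reading off H_k = ker ∂_k / im ∂_{k+1}:

  H_0: rank C_0 − rank ∂_1 = 6 − 5 = 1, and the invariant factors of ∂_1 are all 1, so H_0 ≅ Z.
  H_1: rank ker ∂_1 − rank ∂_2 = (15 − 5) − 10 = 0, and ∂_2 has invariant factor 2 > 1, so H_1 ≅ Z/2.
  H_2: rank ker ∂_2 − rank ∂_3 = (10 − 10) − 0 = 0, and there is no ∂_3, so H_2 ≅ 0.

As a check, the Euler characteristic is 6 − 15 + 10 = 1, which agrees with 1 − 0 + 0 = 1.
(K is a triangulation of the real projective plane RP^2.)

H_0 = Z,  H_1 = Z/2,  H_2 = 0.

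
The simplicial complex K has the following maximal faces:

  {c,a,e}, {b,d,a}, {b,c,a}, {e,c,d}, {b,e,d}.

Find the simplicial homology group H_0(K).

H_0 = Z.

K has 5 vertices, 10 edges, 5 triangles.
rank ∂_0 = 0, rank ∂_1 = 4 ⇒ b_0 = 5 − 0 − 4 = 1; all invariant factors of ∂_1 are 1 so no torsion. So H_0 ≅ Z.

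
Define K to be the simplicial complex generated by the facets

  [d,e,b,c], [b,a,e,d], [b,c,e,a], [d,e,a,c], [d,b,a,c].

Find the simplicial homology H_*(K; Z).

H_0 = Z,  H_1 = 0,  H_2 = 0,  H_3 = Z.

We work with the vertex ordering a < b < c < d < e. The simplices of K, each written with vertices in increasing order, are:

  0-simplices (5): a, b, c, d, e
  1-simplices (10): ab, ac, ad, ae, bc, bd, be, cd, ce, de
  2-simplices (10): abc, abd, abe, acd, ace, ade, bcd, bce, bde, cde
  3-simplices (5): abcd, abce, abde, acde, bcde

Hence C_0 ≅ Z^5, C_1 ≅ Z^10, C_2 ≅ Z^10, C_3 ≅ Z^5.

The boundary map ∂_1: C_1 → C_0 sends each edge [p,q] (with p < q) to q − p.
The resulting 5×10 matrix has rank 4, and its Smith normal form has invariant factors (1,1,1,1).

∂_2: C_2 → C_1 maps a triangle to the signed sum of its edges. For instance
  ∂acd = cd − ad + ac,
  ∂ade = de − ae + ad.
The 10×10 boundary matrix has rank 6 and Smith normal form diag(1,1,1,1,1,1).

Boundary ∂_3: C_3 → C_2 sends each 3-simplex σ to the alternating sum Σ_i (−1)^i (σ with its i-th vertex removed). For instance
  ∂bcde = cde − bde + bce − bcd,
  ∂acde = cde − ade + ace − acd.
This gives a 10×5 integer matrix of rank 4; reducing to Smith normal form yields diagonal entries (1,1,1,1).

Now H_k = ker ∂_k / im ∂_{k+1}, so:

  H_0: rank C_0 − rank ∂_1 = 5 − 4 = 1, and the invariant factors of ∂_1 are all 1, so H_0 = Z.
  H_1: rank ker ∂_1 − rank ∂_2 = (10 − 4) − 6 = 0, and the invariant factors of ∂_2 are all 1, so H_1 = 0.
  H_2: rank ker ∂_2 − rank ∂_3 = (10 − 6) − 4 = 0, and the invariant factors of ∂_3 are all 1, so H_2 = 0.
  H_3: rank ker ∂_3 − rank ∂_4 = (5 − 4) − 0 = 1, and there is no ∂_4, so H_3 = Z.

(K is a triangulation of the 3-sphere S^3.)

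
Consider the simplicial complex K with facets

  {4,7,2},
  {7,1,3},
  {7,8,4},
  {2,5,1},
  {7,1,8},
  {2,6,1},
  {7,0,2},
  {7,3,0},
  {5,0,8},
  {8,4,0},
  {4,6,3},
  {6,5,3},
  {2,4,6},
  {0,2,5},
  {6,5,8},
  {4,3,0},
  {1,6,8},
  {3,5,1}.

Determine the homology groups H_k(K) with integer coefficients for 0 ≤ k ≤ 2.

H_0 ≅ Z,  H_1 ≅ Z ⊕ Z/2,  H_2 = 0.

Fix the vertex order 0 < 1 < 2 < 3 < 4 < 5 < 6 < 7 < 8 and write every simplex with vertices in increasing order. Then dim K = 2 and the simplices of K are:

  0-simplices (9): [0], [1], [2], [3], [4], [5], [6], [7], [8]
  1-simplices (27): (27 of them)
  2-simplices (18): [0,2,5], [0,2,7], [0,3,4], [0,3,7], [0,4,8], [0,5,8], [1,2,5], [1,2,6], [1,3,5], [1,3,7], [1,6,8], [1,7,8], [2,4,6], [2,4,7], [3,4,6], [3,5,6], [4,7,8], [5,6,8]

so the chain groups are C_0 ≅ Z^9, C_1 ≅ Z^27, C_2 ≅ Z^18.

Boundary ∂_1: C_1 → C_0 maps an edge to its endpoints' difference, ∂[p,q] = q − p.
As a 9×27 matrix over Z this has rank 8, with invariant factors (1,1,1,1,1,1,1,1).

The boundary map ∂_2: C_2 → C_1 acts by ∂[p,q,r] = [q,r] − [p,r] + [p,q]. For instance
  ∂[4,7,8] = [7,8] − [4,8] + [4,7],
  ∂[5,6,8] = [6,8] − [5,8] + [5,6].
As a 27×18 matrix over Z this has rank 18, with invariant factors (1,1,1,1,1,1,1,1,1,1,1,1,1,1,1,1,1,2).

Computing H_k = (kernel of ∂_k) / (image of ∂_{k+1}):

  H_0: rank C_0 − rank ∂_1 = 9 − 8 = 1, and the invariant factors of ∂_1 are all 1, so H_0 = Z.
  H_1: rank ker ∂_1 − rank ∂_2 = (27 − 8) − 18 = 1, and ∂_2 has invariant factor 2 > 1, so H_1 = Z ⊕ Z/2.
  H_2: rank ker ∂_2 − rank ∂_3 = (18 − 18) − 0 = 0, and there is no ∂_3, so H_2 = 0.

(K is a triangulation of the Klein bottle.)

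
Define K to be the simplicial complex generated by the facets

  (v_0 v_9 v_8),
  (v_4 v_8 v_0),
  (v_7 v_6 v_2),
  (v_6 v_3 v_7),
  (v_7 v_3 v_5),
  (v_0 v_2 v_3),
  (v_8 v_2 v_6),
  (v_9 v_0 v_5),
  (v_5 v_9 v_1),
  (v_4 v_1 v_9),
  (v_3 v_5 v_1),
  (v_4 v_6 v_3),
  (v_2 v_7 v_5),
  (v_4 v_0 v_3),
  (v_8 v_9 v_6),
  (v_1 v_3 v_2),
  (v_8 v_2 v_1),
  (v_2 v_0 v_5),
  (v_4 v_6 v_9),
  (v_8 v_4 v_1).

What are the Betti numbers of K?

Take the total order v_0 < v_1 < v_2 < v_3 < v_4 < v_5 < v_6 < v_7 < v_8 < v_9 on the vertex set. Then K (dimension 2) consists of the simplices:

  0-simplices (10): [v_0], [v_1], [v_2], [v_3], [v_4], [v_5], [v_6], [v_7], [v_8], [v_9]
  1-simplices (30): (30 of them)
  2-simplices (20): (20 of them)

giving chain groups C_0 ≅ Z^10, C_1 ≅ Z^30, C_2 ≅ Z^20.

Boundary ∂_1: C_1 → C_0 maps an edge to its endpoints' difference, ∂[p,q] = q − p. For instance
  ∂[v_4,v_6] = [v_6] − [v_4].
As a 10×30 matrix over Z this has rank 9, with invariant factors (1,1,1,1,1,1,1,1,1).

Boundary ∂_2: C_2 → C_1 acts by ∂[p,q,r] = [q,r] − [p,r] + [p,q]. For instance
  ∂[v_2,v_6,v_7] = [v_6,v_7] − [v_2,v_7] + [v_2,v_6],
  ∂[v_0,v_2,v_3] = [v_2,v_3] − [v_0,v_3] + [v_0,v_2].
The resulting 30×20 matrix has rank 20, and its Smith normal form has invariant factors (1,1,1,1,1,1,1,1,1,1,1,1,1,1,1,1,1,1,1,2).

Computing H_k = (kernel of ∂_k) / (image of ∂_{k+1}):

  H_0: rank C_0 − rank ∂_1 = 10 − 9 = 1, and the invariant factors of ∂_1 are all 1, so H_0 = Z.
  H_1: rank ker ∂_1 − rank ∂_2 = (30 − 9) − 20 = 1, and ∂_2 has invariant factor 2 > 1, so H_1 = Z ⊕ Z/2.
  H_2: rank ker ∂_2 − rank ∂_3 = (20 − 20) − 0 = 0, and there is no ∂_3, so H_2 = 0.

(K is a triangulation of the Klein bottle.)

Hence the Betti numbers are b_0 = 1, b_1 = 1, b_2 = 0.

b_0 = 1, b_1 = 1, b_2 = 0.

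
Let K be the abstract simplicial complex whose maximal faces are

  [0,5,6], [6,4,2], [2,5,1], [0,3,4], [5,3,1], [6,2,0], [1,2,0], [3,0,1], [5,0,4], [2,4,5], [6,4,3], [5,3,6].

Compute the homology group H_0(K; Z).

Fix the vertex order 0 < 1 < 2 < 3 < 4 < 5 < 6 and write every simplex with vertices in increasing order. Then dim K = 2 and the simplices of K are:

  0-simplices (7): [0], [1], [2], [3], [4], [5], [6]
  1-simplices (18): [0,1], [0,2], [0,3], [0,4], [0,5], [0,6], [1,2], [1,3], [1,5], [2,4], [2,5], [2,6], [3,4], [3,5], [3,6], [4,5], [4,6], [5,6]
  2-simplices (12): [0,1,2], [0,1,3], [0,2,6], [0,3,4], [0,4,5], [0,5,6], [1,2,5], [1,3,5], [2,4,5], [2,4,6], [3,4,6], [3,5,6]

Hence C_0 ≅ Z^7, C_1 ≅ Z^18, C_2 ≅ Z^12.

Boundary ∂_1: C_1 → C_0 sends each edge [p,q] (with p < q) to q − p.
The 7×18 boundary matrix has rank 6 and Smith normal form diag(1,1,1,1,1,1).

Boundary ∂_2: C_2 → C_1 acts by ∂[p,q,r] = [q,r] − [p,r] + [p,q]. For instance
  ∂[3,4,6] = [4,6] − [3,6] + [3,4],
  ∂[3,5,6] = [5,6] − [3,6] + [3,5].
This gives a 18×12 integer matrix of rank 12; reducing to Smith normal form yields diagonal entries (1,1,1,1,1,1,1,1,1,1,1,2).

From H_k ≅ ker(∂_k) / im(∂_{k+1}) we obtain:

  H_0: rank C_0 − rank ∂_1 = 7 − 6 = 1, and the invariant factors of ∂_1 are all 1, so H_0 = Z.

H_0 = Z.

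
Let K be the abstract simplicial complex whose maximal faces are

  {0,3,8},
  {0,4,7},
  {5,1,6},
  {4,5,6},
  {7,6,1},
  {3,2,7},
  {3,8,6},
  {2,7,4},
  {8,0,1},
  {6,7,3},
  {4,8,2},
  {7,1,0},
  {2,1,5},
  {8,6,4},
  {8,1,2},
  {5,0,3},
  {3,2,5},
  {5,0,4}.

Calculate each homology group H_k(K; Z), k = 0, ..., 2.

H_0 ≅ Z,  H_1 ≅ Z^2,  H_2 ≅ Z.

Take the total order 0 < 1 < 2 < 3 < 4 < 5 < 6 < 7 < 8 on the vertex set. Then K (dimension 2) consists of the simplices:

  0-simplices (9): [0], [1], [2], [3], [4], [5], [6], [7], [8]
  1-simplices (27): (27 of them)
  2-simplices (18): [0,1,7], [0,1,8], [0,3,5], [0,3,8], [0,4,5], [0,4,7], [1,2,5], [1,2,8], [1,5,6], [1,6,7], [2,3,5], [2,3,7], [2,4,7], [2,4,8], [3,6,7], [3,6,8], [4,5,6], [4,6,8]

Hence C_0 ≅ Z^9, C_1 ≅ Z^27, C_2 ≅ Z^18.

Boundary ∂_1: C_1 → C_0 is given by ∂[p,q] = [q] − [p]. For instance
  ∂[2,8] = [8] − [2].
As a 9×27 matrix over Z this has rank 8, with invariant factors (1,1,1,1,1,1,1,1).

Boundary ∂_2: C_2 → C_1 acts by ∂[p,q,r] = [q,r] − [p,r] + [p,q]. For instance
  ∂[2,3,7] = [3,7] − [2,7] + [2,3],
  ∂[4,6,8] = [6,8] − [4,8] + [4,6].
This gives a 27×18 integer matrix of rank 17; reducing to Smith normal form yields diagonal entries (1,1,1,1,1,1,1,1,1,1,1,1,1,1,1,1,1).

From H_k ≅ ker(∂_k) / im(∂_{k+1}) we obtain:

  H_0: rank C_0 − rank ∂_1 = 9 − 8 = 1, and the invariant factors of ∂_1 are all 1, so H_0 ≅ Z.
  H_1: rank ker ∂_1 − rank ∂_2 = (27 − 8) − 17 = 2, and the invariant factors of ∂_2 are all 1, so H_1 ≅ Z^2.
  H_2: rank ker ∂_2 − rank ∂_3 = (18 − 17) − 0 = 1, and there is no ∂_3, so H_2 ≅ Z.

As a check, the Euler characteristic is 9 − 27 + 18 = 0, which agrees with 1 − 2 + 1 = 0.
(K is a triangulation of the torus T^2.)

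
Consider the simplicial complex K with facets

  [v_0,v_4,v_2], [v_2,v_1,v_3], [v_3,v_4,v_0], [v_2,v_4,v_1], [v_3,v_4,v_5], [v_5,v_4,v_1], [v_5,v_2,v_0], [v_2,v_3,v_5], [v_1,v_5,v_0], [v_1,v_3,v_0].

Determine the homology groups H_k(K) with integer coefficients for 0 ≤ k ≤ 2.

H_0 ≅ Z,  H_1 ≅ Z/2Z,  H_2 = 0.

Fix the vertex order v_0 < v_1 < v_2 < v_3 < v_4 < v_5 and write every simplex with vertices in increasing order. Then dim K = 2 and the simplices of K are:

  0-simplices (6): [v_0], [v_1], [v_2], [v_3], [v_4], [v_5]
  1-simplices (15): (15 of them)
  2-simplices (10): [v_0,v_1,v_3], [v_0,v_1,v_5], [v_0,v_2,v_4], [v_0,v_2,v_5], [v_0,v_3,v_4], [v_1,v_2,v_3], [v_1,v_2,v_4], [v_1,v_4,v_5], [v_2,v_3,v_5], [v_3,v_4,v_5]

so the chain groups are C_0 ≅ Z^6, C_1 ≅ Z^15, C_2 ≅ Z^10.

∂_1: C_1 → C_0 is given by ∂[p,q] = [q] − [p]. For instance
  ∂[v_1,v_4] = [v_4] − [v_1].
The resulting 6×15 matrix has rank 5, and its Smith normal form has invariant factors (1,1,1,1,1).

∂_2: C_2 → C_1 maps a triangle to the signed sum of its edges. For instance
  ∂[v_0,v_3,v_4] = [v_3,v_4] − [v_0,v_4] + [v_0,v_3],
  ∂[v_0,v_2,v_5] = [v_2,v_5] − [v_0,v_5] + [v_0,v_2].
As a 15×10 matrix over Z this has rank 10, with invariant factors (1,1,1,1,1,1,1,1,1,2).

From H_k ≅ ker(∂_k) / im(∂_{k+1}) we obtain:

  H_0: rank C_0 − rank ∂_1 = 6 − 5 = 1, and the invariant factors of ∂_1 are all 1, so H_0 ≅ Z.
  H_1: rank ker ∂_1 − rank ∂_2 = (15 − 5) − 10 = 0, and ∂_2 has invariant factor 2 > 1, so H_1 ≅ Z/2Z.
  H_2: rank ker ∂_2 − rank ∂_3 = (10 − 10) − 0 = 0, and there is no ∂_3, so H_2 ≅ 0.

As a check, the Euler characteristic is 6 − 15 + 10 = 1, which agrees with 1 − 0 + 0 = 1.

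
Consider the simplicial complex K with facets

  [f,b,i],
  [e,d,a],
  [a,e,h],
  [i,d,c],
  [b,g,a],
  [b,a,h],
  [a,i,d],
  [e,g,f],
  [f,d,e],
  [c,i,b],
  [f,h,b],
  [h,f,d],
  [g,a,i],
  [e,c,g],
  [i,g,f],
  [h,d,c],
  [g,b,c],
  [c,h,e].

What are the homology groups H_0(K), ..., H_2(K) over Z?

H_0 ≅ Z,  H_1 ≅ Z ⊕ Z/2,  H_2 = 0.

Fix the vertex order a < b < c < d < e < f < g < h < i and write every simplex with vertices in increasing order. Then dim K = 2 and the simplices of K are:

  0-simplices (9): a, b, c, d, e, f, g, h, i
  1-simplices (27): ab, ad, ae, ag, ah, ai, bc, bf, bg, bh, bi, cd, ce, cg, ch, ci, de, df, dh, di, ef, eg, eh, fg, fh, fi, gi
  2-simplices (18): abg, abh, ade, adi, aeh, agi, bcg, bci, bfh, bfi, cdh, cdi, ceg, ceh, def, dfh, efg, fgi

so the chain groups are C_0 ≅ Z^9, C_1 ≅ Z^27, C_2 ≅ Z^18.

∂_1: C_1 → C_0 is given by ∂[p,q] = [q] − [p]. For instance
  ∂ab = b − a.
The 9×27 boundary matrix has rank 8 and Smith normal form diag(1,1,1,1,1,1,1,1).

∂_2: C_2 → C_1 acts by ∂[p,q,r] = [q,r] − [p,r] + [p,q]. For instance
  ∂agi = gi − ai + ag,
  ∂def = ef − df + de.
This gives a 27×18 integer matrix of rank 18; reducing to Smith normal form yields diagonal entries (1,1,1,1,1,1,1,1,1,1,1,1,1,1,1,1,1,2).

From H_k ≅ ker(∂_k) / im(∂_{k+1}) we obtain:

  H_0: rank C_0 − rank ∂_1 = 9 − 8 = 1, and the invariant factors of ∂_1 are all 1, so H_0 ≅ Z.
  H_1: rank ker ∂_1 − rank ∂_2 = (27 − 8) − 18 = 1, and ∂_2 has invariant factor 2 > 1, so H_1 ≅ Z ⊕ Z/2.
  H_2: rank ker ∂_2 − rank ∂_3 = (18 − 18) − 0 = 0, and there is no ∂_3, so H_2 ≅ 0.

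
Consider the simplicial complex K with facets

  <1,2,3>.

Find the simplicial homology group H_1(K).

K has 3 vertices, 3 edges, 1 triangle.
rank ∂_1 = 2, rank ∂_2 = 1 ⇒ b_1 = 3 − 2 − 1 = 0; all invariant factors of ∂_2 are 1 so no torsion. So H_1 = 0.

H_1 = 0.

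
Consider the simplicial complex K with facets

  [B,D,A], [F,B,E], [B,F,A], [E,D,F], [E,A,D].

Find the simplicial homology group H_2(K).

H_2 = 0.

K has 5 vertices, 10 edges, 5 triangles.
rank ∂_2 = 5, rank ∂_3 = 0 ⇒ b_2 = 5 − 5 − 0 = 0. So H_2 ≅ 0.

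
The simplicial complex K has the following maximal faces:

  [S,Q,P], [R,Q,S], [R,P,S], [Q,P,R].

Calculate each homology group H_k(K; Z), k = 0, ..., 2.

We work with the vertex ordering P < Q < R < S. The simplices of K, each written with vertices in increasing order, are:

  0-simplices (4): P, Q, R, S
  1-simplices (6): PQ, PR, PS, QR, QS, RS
  2-simplices (4): PQR, PQS, PRS, QRS

Hence C_0 ≅ Z^4, C_1 ≅ Z^6, C_2 ≅ Z^4.

The boundary map ∂_1: C_1 → C_0 sends each edge [p,q] (with p < q) to q − p.
This gives a 4×6 integer matrix of rank 3; reducing to Smith normal form yields diagonal entries (1,1,1).

The boundary map ∂_2: C_2 → C_1 maps a triangle to the signed sum of its edges. For instance
  ∂PQR = QR − PR + PQ,
  ∂QRS = RS − QS + QR.
As a 6×4 matrix over Z this has rank 3, with invariant factors (1,1,1).

Computing H_k = (kernel of ∂_k) / (image of ∂_{k+1}):

  H_0: rank C_0 − rank ∂_1 = 4 − 3 = 1, and the invariant factors of ∂_1 are all 1, so H_0 ≅ Z.
  H_1: rank ker ∂_1 − rank ∂_2 = (6 − 3) − 3 = 0, and the invariant factors of ∂_2 are all 1, so H_1 ≅ 0.
  H_2: rank ker ∂_2 − rank ∂_3 = (4 − 3) − 0 = 1, and there is no ∂_3, so H_2 ≅ Z.

H_0 = Z,  H_1 = 0,  H_2 = Z.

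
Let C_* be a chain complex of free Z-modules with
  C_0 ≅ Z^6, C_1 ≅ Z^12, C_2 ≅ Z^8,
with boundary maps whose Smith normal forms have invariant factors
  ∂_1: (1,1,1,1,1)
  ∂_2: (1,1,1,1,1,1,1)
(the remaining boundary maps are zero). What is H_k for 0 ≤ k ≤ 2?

H_0 ≅ Z,  H_1 = 0,  H_2 ≅ Z.

H_0: b_0 = 6 − 0 − 5 = 1; torsion from ∂_1 factors > 1: none. So H_0 ≅ Z.
H_1: b_1 = 12 − 5 − 7 = 0; torsion from ∂_2 factors > 1: none. So H_1 ≅ 0.
H_2: b_2 = 8 − 7 − 0 = 1; torsion from ∂_3 factors > 1: none. So H_2 ≅ Z.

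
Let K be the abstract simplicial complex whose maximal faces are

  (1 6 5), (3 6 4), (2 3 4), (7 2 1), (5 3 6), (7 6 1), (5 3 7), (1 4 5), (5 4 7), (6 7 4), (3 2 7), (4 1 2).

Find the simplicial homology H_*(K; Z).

Fix the vertex order 1 < 2 < 3 < 4 < 5 < 6 < 7 and write every simplex with vertices in increasing order. Then dim K = 2 and the simplices of K are:

  0-simplices (7): [1], [2], [3], [4], [5], [6], [7]
  1-simplices (18): [1,2], [1,4], [1,5], [1,6], [1,7], [2,3], [2,4], [2,7], [3,4], [3,5], [3,6], [3,7], [4,5], [4,6], [4,7], [5,6], [5,7], [6,7]
  2-simplices (12): [1,2,4], [1,2,7], [1,4,5], [1,5,6], [1,6,7], [2,3,4], [2,3,7], [3,4,6], [3,5,6], [3,5,7], [4,5,7], [4,6,7]

so the chain groups are C_0 ≅ Z^7, C_1 ≅ Z^18, C_2 ≅ Z^12.

Boundary ∂_1: C_1 → C_0 maps an edge to its endpoints' difference, ∂[p,q] = q − p. For instance
  ∂[5,7] = [7] − [5].
This gives a 7×18 integer matrix of rank 6; reducing to Smith normal form yields diagonal entries (1,1,1,1,1,1).

Boundary ∂_2: C_2 → C_1 sends each 2-simplex [p,q,r] to [q,r] − [p,r] + [p,q]. For instance
  ∂[4,6,7] = [6,7] − [4,7] + [4,6],
  ∂[2,3,4] = [3,4] − [2,4] + [2,3].
The 18×12 boundary matrix has rank 12 and Smith normal form diag(1,1,1,1,1,1,1,1,1,1,1,2).

Computing H_k = (kernel of ∂_k) / (image of ∂_{k+1}):

  H_0: rank C_0 − rank ∂_1 = 7 − 6 = 1, and the invariant factors of ∂_1 are all 1, so H_0 = Z.
  H_1: rank ker ∂_1 − rank ∂_2 = (18 − 6) − 12 = 0, and ∂_2 has invariant factor 2 > 1, so H_1 = Z/2.
  H_2: rank ker ∂_2 − rank ∂_3 = (12 − 12) − 0 = 0, and there is no ∂_3, so H_2 = 0.

H_0 ≅ Z,  H_1 ≅ Z/2,  H_2 = 0.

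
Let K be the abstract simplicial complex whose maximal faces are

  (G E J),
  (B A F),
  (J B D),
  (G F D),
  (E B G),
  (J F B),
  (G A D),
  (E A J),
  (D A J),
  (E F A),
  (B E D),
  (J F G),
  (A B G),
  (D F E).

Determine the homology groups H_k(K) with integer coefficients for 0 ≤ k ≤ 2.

K has 7 vertices, 21 edges, 14 triangles.
rank ∂_0 = 0, rank ∂_1 = 6 ⇒ b_0 = 7 − 0 − 6 = 1; all invariant factors of ∂_1 are 1 so no torsion. So H_0 ≅ Z.
rank ∂_1 = 6, rank ∂_2 = 13 ⇒ b_1 = 21 − 6 − 13 = 2; all invariant factors of ∂_2 are 1 so no torsion. So H_1 ≅ Z^2.
rank ∂_2 = 13, rank ∂_3 = 0 ⇒ b_2 = 14 − 13 − 0 = 1. So H_2 ≅ Z.

H_0 ≅ Z,  H_1 ≅ Z^2,  H_2 ≅ Z.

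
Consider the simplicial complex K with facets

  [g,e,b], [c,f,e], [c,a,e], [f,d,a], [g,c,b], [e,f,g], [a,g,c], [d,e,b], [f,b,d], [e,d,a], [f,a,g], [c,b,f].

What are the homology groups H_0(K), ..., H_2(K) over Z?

Take the total order a < b < c < d < e < f < g on the vertex set. Then K (dimension 2) consists of the simplices:

  0-simplices (7): a, b, c, d, e, f, g
  1-simplices (18): ac, ad, ae, af, ag, bc, bd, be, bf, bg, ce, cf, cg, de, df, ef, eg, fg
  2-simplices (12): ace, acg, ade, adf, afg, bcf, bcg, bde, bdf, beg, cef, efg

Hence C_0 ≅ Z^7, C_1 ≅ Z^18, C_2 ≅ Z^12.

The boundary map ∂_1: C_1 → C_0 is given by ∂[p,q] = [q] − [p].
The resulting 7×18 matrix has rank 6, and its Smith normal form has invariant factors (1,1,1,1,1,1).

Boundary ∂_2: C_2 → C_1 acts by ∂[p,q,r] = [q,r] − [p,r] + [p,q]. For instance
  ∂bde = de − be + bd,
  ∂afg = fg − ag + af.
This gives a 18×12 integer matrix of rank 12; reducing to Smith normal form yields diagonal entries (1,1,1,1,1,1,1,1,1,1,1,2).

Now H_k = ker ∂_k / im ∂_{k+1}, so:

  H_0: rank C_0 − rank ∂_1 = 7 − 6 = 1, and the invariant factors of ∂_1 are all 1, so H_0 ≅ Z.
  H_1: rank ker ∂_1 − rank ∂_2 = (18 − 6) − 12 = 0, and ∂_2 has invariant factor 2 > 1, so H_1 ≅ Z_2.
  H_2: rank ker ∂_2 − rank ∂_3 = (12 − 12) − 0 = 0, and there is no ∂_3, so H_2 ≅ 0.

As a check, the Euler characteristic is 7 − 18 + 12 = 1, which agrees with 1 − 0 + 0 = 1.

H_0 = Z,  H_1 = Z_2,  H_2 = 0.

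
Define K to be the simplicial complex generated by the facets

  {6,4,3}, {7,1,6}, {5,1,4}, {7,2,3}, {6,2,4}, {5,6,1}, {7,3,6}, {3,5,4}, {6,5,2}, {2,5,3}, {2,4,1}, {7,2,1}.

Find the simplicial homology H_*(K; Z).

H_0 ≅ Z,  H_1 ≅ Z/2,  H_2 = 0.

Order the vertices as 1 < 2 < 3 < 4 < 5 < 6 < 7. Listing each simplex with vertices in this order, K has dimension 2 with simplices:

  0-simplices (7): [1], [2], [3], [4], [5], [6], [7]
  1-simplices (18): [1,2], [1,4], [1,5], [1,6], [1,7], [2,3], [2,4], [2,5], [2,6], [2,7], [3,4], [3,5], [3,6], [3,7], [4,5], [4,6], [5,6], [6,7]
  2-simplices (12): [1,2,4], [1,2,7], [1,4,5], [1,5,6], [1,6,7], [2,3,5], [2,3,7], [2,4,6], [2,5,6], [3,4,5], [3,4,6], [3,6,7]

so the chain groups are C_0 ≅ Z^7, C_1 ≅ Z^18, C_2 ≅ Z^12.

∂_1: C_1 → C_0 is given by ∂[p,q] = [q] − [p]. For instance
  ∂[4,5] = [5] − [4].
This gives a 7×18 integer matrix of rank 6; reducing to Smith normal form yields diagonal entries (1,1,1,1,1,1).

Boundary ∂_2: C_2 → C_1 maps a triangle to the signed sum of its edges. For instance
  ∂[3,4,6] = [4,6] − [3,6] + [3,4],
  ∂[1,6,7] = [6,7] − [1,7] + [1,6].
The resulting 18×12 matrix has rank 12, and its Smith normal form has invariant factors (1,1,1,1,1,1,1,1,1,1,1,2).

Computing H_k = (kernel of ∂_k) / (image of ∂_{k+1}):

  H_0: rank C_0 − rank ∂_1 = 7 − 6 = 1, and the invariant factors of ∂_1 are all 1, so H_0 ≅ Z.
  H_1: rank ker ∂_1 − rank ∂_2 = (18 − 6) − 12 = 0, and ∂_2 has invariant factor 2 > 1, so H_1 ≅ Z/2.
  H_2: rank ker ∂_2 − rank ∂_3 = (12 − 12) − 0 = 0, and there is no ∂_3, so H_2 ≅ 0.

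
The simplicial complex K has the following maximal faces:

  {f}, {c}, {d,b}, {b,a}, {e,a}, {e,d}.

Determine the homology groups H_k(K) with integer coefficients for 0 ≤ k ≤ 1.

Order the vertices as a < b < c < d < e < f. Listing each simplex with vertices in this order, K has dimension 1 with simplices:

  0-simplices (6): a, b, c, d, e, f
  1-simplices (4): ab, ae, bd, de

Hence C_0 ≅ Z^6, C_1 ≅ Z^4.

∂_1: C_1 → C_0 maps an edge to its endpoints' difference, ∂[p,q] = q − p.
This gives a 6×4 integer matrix of rank 3; reducing to Smith normal form yields diagonal entries (1,1,1).

Computing H_k = (kernel of ∂_k) / (image of ∂_{k+1}):

  H_0: rank C_0 − rank ∂_1 = 6 − 3 = 3, and the invariant factors of ∂_1 are all 1, so H_0 ≅ Z^3.
  H_1: rank ker ∂_1 − rank ∂_2 = (4 − 3) − 0 = 1, and there is no ∂_2, so H_1 ≅ Z.

As a check, the Euler characteristic is 6 − 4 = 2, which agrees with 3 − 1 = 2.

H_0 = Z^3,  H_1 = Z.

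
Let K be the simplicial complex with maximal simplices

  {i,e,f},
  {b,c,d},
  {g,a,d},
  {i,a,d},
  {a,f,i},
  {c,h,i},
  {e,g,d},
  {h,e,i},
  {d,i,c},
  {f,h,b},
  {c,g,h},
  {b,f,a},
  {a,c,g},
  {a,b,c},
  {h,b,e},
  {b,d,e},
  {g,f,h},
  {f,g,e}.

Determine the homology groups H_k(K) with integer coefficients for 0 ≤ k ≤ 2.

K has 9 vertices, 27 edges, 18 triangles.
rank ∂_0 = 0, rank ∂_1 = 8 ⇒ b_0 = 9 − 0 − 8 = 1; all invariant factors of ∂_1 are 1 so no torsion. So H_0 = Z.
rank ∂_1 = 8, rank ∂_2 = 18 ⇒ b_1 = 27 − 8 − 18 = 1; ∂_2 has invariant factor(s) [2] giving torsion. So H_1 = Z ⊕ Z/2.
rank ∂_2 = 18, rank ∂_3 = 0 ⇒ b_2 = 18 − 18 − 0 = 0. So H_2 = 0.

H_0 = Z,  H_1 = Z ⊕ Z/2,  H_2 = 0.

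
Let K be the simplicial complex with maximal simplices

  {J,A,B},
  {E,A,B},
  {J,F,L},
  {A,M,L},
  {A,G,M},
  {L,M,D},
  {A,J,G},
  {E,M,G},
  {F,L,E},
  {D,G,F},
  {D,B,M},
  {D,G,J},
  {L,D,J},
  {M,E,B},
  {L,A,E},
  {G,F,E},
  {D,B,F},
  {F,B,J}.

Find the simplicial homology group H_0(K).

We work with the vertex ordering A < B < D < E < F < G < J < L < M. The simplices of K, each written with vertices in increasing order, are:

  0-simplices (9): A, B, D, E, F, G, J, L, M
  1-simplices (27): AB, AE, AG, AJ, AL, AM, BD, BE, BF, BJ, BM, DF, DG, DJ, DL, DM, EF, EG, EL, EM, FG, FJ, FL, GJ, GM, JL, LM
  2-simplices (18): ABE, ABJ, AEL, AGJ, AGM, ALM, BDF, BDM, BEM, BFJ, DFG, DGJ, DJL, DLM, EFG, EFL, EGM, FJL

so the chain groups are C_0 ≅ Z^9, C_1 ≅ Z^27, C_2 ≅ Z^18.

∂_1: C_1 → C_0 sends each edge [p,q] (with p < q) to q − p. For instance
  ∂FJ = J − F.
As a 9×27 matrix over Z this has rank 8, with invariant factors (1,1,1,1,1,1,1,1).

Boundary ∂_2: C_2 → C_1 maps a triangle to the signed sum of its edges. For instance
  ∂BFJ = FJ − BJ + BF,
  ∂BDM = DM − BM + BD.
The resulting 27×18 matrix has rank 18, and its Smith normal form has invariant factors (1,1,1,1,1,1,1,1,1,1,1,1,1,1,1,1,1,2).

Reading off H_k = ker ∂_k / im ∂_{k+1}:

  H_0: rank C_0 − rank ∂_1 = 9 − 8 = 1, and the invariant factors of ∂_1 are all 1, so H_0 ≅ Z.

(K is a triangulation of the Klein bottle.)

H_0 = Z.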